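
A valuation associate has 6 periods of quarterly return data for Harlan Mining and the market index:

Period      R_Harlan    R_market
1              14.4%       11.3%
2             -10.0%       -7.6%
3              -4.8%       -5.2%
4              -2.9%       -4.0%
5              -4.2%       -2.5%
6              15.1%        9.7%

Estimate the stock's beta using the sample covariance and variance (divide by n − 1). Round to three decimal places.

1.310

Mean R_i = (14.4 − 10.0 − 4.8 − 2.9 − 4.2 + 15.1) / 6 = 1.2667%
Mean R_m = (11.3 − 7.6 − 5.2 − 4.0 − 2.5 + 9.7) / 6 = 0.2833%
Σ(R_i − R̄_i)(R_m − R̄_m) = 430.0967  ⇒  Cov = 430.0967 / 5 = 86.0193
Σ(R_m − R̄_m)² = 328.3483  ⇒  Var(R_m) = 328.3483 / 5 = 65.6697
β = Cov / Var(R_m) = 86.0193 / 65.6697 = 1.3099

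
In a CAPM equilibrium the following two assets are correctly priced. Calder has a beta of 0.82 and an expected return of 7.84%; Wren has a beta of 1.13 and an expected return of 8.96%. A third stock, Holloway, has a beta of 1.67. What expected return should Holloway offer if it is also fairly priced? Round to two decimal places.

10.91%

MRP (SML slope) = (8.96% − 7.84%) / (1.13 − 0.82) = 1.12% / 0.31 = 3.6129%
R_f (intercept) = 7.84% − 0.82 × 3.6129% = 4.8774%
E(R_Holloway) = R_f + β × MRP = 4.8774% + 1.67 × 3.6129% = 10.91%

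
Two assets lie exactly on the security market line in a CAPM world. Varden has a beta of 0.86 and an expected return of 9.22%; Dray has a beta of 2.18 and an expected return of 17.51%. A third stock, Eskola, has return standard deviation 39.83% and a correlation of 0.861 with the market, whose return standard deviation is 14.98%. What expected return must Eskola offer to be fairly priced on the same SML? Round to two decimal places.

MRP = (17.51% − 9.22%) / (2.18 − 0.86) = 6.2803%
R_f = 9.22% − 0.86 × 6.2803% = 3.8189%
β_Eskola = ρ·σ_i/σ_m = 0.861 × 39.83 / 14.98 = 2.2893
E(R_Eskola) = R_f + β × MRP = 3.8189% + 2.2893 × 6.2803% = 18.20%

18.20%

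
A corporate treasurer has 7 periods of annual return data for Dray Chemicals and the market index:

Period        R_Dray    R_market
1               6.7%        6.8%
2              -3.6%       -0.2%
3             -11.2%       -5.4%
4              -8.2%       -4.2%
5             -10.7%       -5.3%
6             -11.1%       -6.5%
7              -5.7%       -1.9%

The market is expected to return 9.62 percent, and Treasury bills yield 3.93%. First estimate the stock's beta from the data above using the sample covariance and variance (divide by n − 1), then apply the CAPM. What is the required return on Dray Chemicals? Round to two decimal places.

11.82%

Mean R_i = (6.7 − 3.6 − 11.2 − 8.2 − 10.7 − 11.1 − 5.7) / 7 = -6.2571%
Mean R_m = (6.8 − 0.2 − 5.4 − 4.2 − 5.3 − 6.5 − 1.9) / 7 = -2.3857%
Σ(R_i − R̄_i)(R_m − R̄_m) = 176.3957  ⇒  Cov = 176.3957 / 6 = 29.3993
Σ(R_m − R̄_m)² = 127.1886  ⇒  Var(R_m) = 127.1886 / 6 = 21.1981
β = Cov / Var(R_m) = 29.3993 / 21.1981 = 1.3869
MRP = 9.62% − 3.93% = 5.69%
E(R) = R_f + β × MRP = 3.93% + 1.3869 × 5.69% = 11.82%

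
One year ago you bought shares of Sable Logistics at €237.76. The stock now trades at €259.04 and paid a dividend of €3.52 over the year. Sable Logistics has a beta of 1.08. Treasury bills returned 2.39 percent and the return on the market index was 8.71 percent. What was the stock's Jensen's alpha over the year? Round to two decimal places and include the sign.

+1.22%

Realised HPR = (P1 + D1 − P0) / P0 = (259.04 + 3.52 − 237.76) / 237.76 = 24.80 / 237.76 = 10.4307%
MRP = 8.71% − 2.39% = 6.32%
CAPM required = R_f + β·MRP = 2.39% + 1.08 × 6.32% = 9.2156%
α = realised − required = 10.4307% − 9.2156% = +1.22%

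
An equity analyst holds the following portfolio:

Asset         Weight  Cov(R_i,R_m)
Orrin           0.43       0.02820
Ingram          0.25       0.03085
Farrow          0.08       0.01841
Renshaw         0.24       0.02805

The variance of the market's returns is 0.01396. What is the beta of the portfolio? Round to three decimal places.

β_Orrin = 0.02820 / 0.01396 = 2.0201
β_Ingram = 0.03085 / 0.01396 = 2.2099
β_Farrow = 0.01841 / 0.01396 = 1.3188
β_Renshaw = 0.02805 / 0.01396 = 2.0093
β_P = Σ w_i β_i = 0.43×2.0201 + 0.25×2.2099 + 0.08×1.3188 + 0.24×2.0093 = 2.0089

2.009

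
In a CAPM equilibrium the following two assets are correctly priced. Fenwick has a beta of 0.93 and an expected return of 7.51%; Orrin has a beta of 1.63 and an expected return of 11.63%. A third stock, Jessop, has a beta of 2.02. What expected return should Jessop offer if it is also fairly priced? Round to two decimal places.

MRP (SML slope) = (11.63% − 7.51%) / (1.63 − 0.93) = 4.12% / 0.70 = 5.8857%
R_f (intercept) = 7.51% − 0.93 × 5.8857% = 2.0363%
E(R_Jessop) = R_f + β × MRP = 2.0363% + 2.02 × 5.8857% = 13.93%

13.93%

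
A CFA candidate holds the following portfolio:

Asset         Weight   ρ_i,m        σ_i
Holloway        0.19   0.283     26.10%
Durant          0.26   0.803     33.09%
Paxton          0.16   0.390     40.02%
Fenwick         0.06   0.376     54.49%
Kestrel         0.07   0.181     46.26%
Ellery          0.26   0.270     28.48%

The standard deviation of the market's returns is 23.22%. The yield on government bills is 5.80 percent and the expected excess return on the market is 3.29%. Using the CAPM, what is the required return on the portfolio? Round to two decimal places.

β_Holloway = 0.283 × 26.10% / 23.22% = 0.3181
β_Durant = 0.803 × 33.09% / 23.22% = 1.1443
β_Paxton = 0.390 × 40.02% / 23.22% = 0.6722
β_Fenwick = 0.376 × 54.49% / 23.22% = 0.8824
β_Kestrel = 0.181 × 46.26% / 23.22% = 0.3606
β_Ellery = 0.270 × 28.48% / 23.22% = 0.3312
β_P = Σ w_i β_i = 0.19×0.3181 + 0.26×1.1443 + 0.16×0.6722 + 0.06×0.8824 + 0.07×0.3606 + 0.26×0.3312 = 0.6298
E(R_P) = R_f + β_P × MRP = 5.80% + 0.6298 × 3.29% = 7.87%

7.87%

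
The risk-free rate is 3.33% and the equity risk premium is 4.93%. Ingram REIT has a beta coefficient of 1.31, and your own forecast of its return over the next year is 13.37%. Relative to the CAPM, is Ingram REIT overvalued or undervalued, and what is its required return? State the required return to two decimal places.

Required return = R_f + β·MRP = 3.33% + 1.31 × 4.93% = 9.79%
Forecast 13.37% > required 9.79% → the stock plots above the SML → undervalued.

Undervalued; required return 9.79%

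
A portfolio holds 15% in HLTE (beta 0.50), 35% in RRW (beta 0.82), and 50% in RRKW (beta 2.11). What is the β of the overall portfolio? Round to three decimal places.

β_P = Σ w_i β_i = 0.15×0.50 + 0.35×0.82 + 0.50×2.11 = 1.4170

1.417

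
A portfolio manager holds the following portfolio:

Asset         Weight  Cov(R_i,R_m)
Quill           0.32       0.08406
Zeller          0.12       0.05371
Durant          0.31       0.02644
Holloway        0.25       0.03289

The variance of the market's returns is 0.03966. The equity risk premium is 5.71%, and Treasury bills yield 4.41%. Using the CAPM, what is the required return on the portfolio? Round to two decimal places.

11.57%

β_Quill = 0.08406 / 0.03966 = 2.1195
β_Zeller = 0.05371 / 0.03966 = 1.3543
β_Durant = 0.02644 / 0.03966 = 0.6667
β_Holloway = 0.03289 / 0.03966 = 0.8293
β_P = Σ w_i β_i = 0.32×2.1195 + 0.12×1.3543 + 0.31×0.6667 + 0.25×0.8293 = 1.2548
E(R_P) = R_f + β_P × MRP = 4.41% + 1.2548 × 5.71% = 11.57%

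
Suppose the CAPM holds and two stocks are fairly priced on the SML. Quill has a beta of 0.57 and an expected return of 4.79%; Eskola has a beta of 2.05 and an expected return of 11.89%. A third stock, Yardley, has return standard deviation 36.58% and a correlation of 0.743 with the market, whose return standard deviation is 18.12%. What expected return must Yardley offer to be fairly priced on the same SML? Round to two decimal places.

9.25%

MRP = (11.89% − 4.79%) / (2.05 − 0.57) = 4.7973%
R_f = 4.79% − 0.57 × 4.7973% = 2.0555%
β_Yardley = ρ·σ_i/σ_m = 0.743 × 36.58 / 18.12 = 1.4999
E(R_Yardley) = R_f + β × MRP = 2.0555% + 1.4999 × 4.7973% = 9.25%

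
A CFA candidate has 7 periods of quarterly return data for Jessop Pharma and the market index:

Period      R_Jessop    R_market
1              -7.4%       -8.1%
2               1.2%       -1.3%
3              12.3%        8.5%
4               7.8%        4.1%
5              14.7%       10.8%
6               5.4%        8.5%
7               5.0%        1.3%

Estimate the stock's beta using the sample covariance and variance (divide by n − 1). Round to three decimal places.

1.028

Mean R_i = (-7.4 + 1.2 + 12.3 + 7.8 + 14.7 + 5.4 + 5.0) / 7 = 5.5714%
Mean R_m = (-8.1 − 1.3 + 8.5 + 4.1 + 10.8 + 8.5 + 1.3) / 7 = 3.4000%
Σ(R_i − R̄_i)(R_m − R̄_m) = 273.4700  ⇒  Cov = 273.4700 / 6 = 45.5783
Σ(R_m − R̄_m)² = 266.0200  ⇒  Var(R_m) = 266.0200 / 6 = 44.3367
β = Cov / Var(R_m) = 45.5783 / 44.3367 = 1.0280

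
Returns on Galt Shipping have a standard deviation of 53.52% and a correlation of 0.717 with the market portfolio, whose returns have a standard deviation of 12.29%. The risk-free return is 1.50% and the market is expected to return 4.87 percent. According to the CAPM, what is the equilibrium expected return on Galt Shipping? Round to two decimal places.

12.02%

β = ρ × σ_i / σ_m = 0.717 × 53.52% / 12.29% = 3.1224
MRP = 4.87% − 1.50% = 3.37%
E(R) = 1.50% + 3.1224 × 3.37% = 12.02%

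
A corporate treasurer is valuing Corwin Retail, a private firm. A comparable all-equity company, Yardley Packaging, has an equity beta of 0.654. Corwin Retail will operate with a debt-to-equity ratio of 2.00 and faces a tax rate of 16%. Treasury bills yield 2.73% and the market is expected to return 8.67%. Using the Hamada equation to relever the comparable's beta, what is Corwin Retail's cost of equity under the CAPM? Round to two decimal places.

β_L = β_U × [1 + (1 − t)(D/E)] = 0.654 × [1 + (1 − 0.16) × 2.00]
    = 0.654 × [1 + 0.84 × 2.00] = 0.654 × 2.6800 = 1.7527
MRP = 8.67% − 2.73% = 5.94%
E(R) = R_f + β_L × MRP = 2.73% + 1.7527 × 5.94% = 13.14%

13.14%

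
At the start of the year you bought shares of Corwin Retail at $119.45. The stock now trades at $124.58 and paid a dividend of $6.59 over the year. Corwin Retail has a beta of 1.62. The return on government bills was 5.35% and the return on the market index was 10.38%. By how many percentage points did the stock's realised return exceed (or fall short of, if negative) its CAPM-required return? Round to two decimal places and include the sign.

Realised HPR = (P1 + D1 − P0) / P0 = (124.58 + 6.59 − 119.45) / 119.45 = 11.72 / 119.45 = 9.8116%
MRP = 10.38% − 5.35% = 5.03%
CAPM required = R_f + β·MRP = 5.35% + 1.62 × 5.03% = 13.4986%
α = realised − required = 9.8116% − 13.4986% = -3.69%

-3.69%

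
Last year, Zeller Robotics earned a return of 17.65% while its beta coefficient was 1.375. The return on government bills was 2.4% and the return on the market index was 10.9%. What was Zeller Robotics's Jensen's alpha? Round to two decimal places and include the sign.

+3.56%

Market excess return = 10.9% − 2.4% = 8.50%
CAPM benchmark = R_f + β(R_m − R_f) = 2.4% + 1.375 × 8.5% = 14.0875%
α = actual − benchmark = 17.65% − 14.0875% = +3.56%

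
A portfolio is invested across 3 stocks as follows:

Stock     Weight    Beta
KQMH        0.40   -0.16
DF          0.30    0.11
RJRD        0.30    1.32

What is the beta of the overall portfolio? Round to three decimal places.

β_P = Σ w_i β_i = 0.40×-0.16 + 0.30×0.11 + 0.30×1.32 = 0.3650

0.365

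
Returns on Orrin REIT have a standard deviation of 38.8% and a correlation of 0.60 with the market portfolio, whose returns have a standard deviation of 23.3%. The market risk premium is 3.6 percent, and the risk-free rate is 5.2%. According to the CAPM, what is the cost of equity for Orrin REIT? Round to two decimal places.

β = ρ × σ_i / σ_m = 0.60 × 38.8% / 23.3% = 0.9991
E(R) = 5.2% + 0.9991 × 3.6% = 8.80%

8.80%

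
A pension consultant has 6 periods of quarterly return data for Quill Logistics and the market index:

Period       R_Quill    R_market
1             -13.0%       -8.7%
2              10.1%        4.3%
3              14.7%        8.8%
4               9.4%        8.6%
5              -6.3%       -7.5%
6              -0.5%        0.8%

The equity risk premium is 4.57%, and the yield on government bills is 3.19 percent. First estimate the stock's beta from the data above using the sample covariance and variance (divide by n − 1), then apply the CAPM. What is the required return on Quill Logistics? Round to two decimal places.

9.34%

Mean R_i = (-13.0 + 10.1 + 14.7 + 9.4 − 6.3 − 0.5) / 6 = 2.4000%
Mean R_m = (-8.7 + 4.3 + 8.8 + 8.6 − 7.5 + 0.8) / 6 = 1.0500%
Σ(R_i − R̄_i)(R_m − R̄_m) = 398.4600  ⇒  Cov = 398.4600 / 5 = 79.6920
Σ(R_m − R̄_m)² = 295.8550  ⇒  Var(R_m) = 295.8550 / 5 = 59.1710
β = Cov / Var(R_m) = 79.6920 / 59.1710 = 1.3468
E(R) = R_f + β × MRP = 3.19% + 1.3468 × 4.57% = 9.34%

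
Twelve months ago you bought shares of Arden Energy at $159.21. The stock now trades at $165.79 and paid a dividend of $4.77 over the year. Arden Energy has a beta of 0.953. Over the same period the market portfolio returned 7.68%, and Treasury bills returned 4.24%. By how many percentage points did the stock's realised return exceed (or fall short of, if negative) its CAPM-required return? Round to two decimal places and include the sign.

Realised HPR = (P1 + D1 − P0) / P0 = (165.79 + 4.77 − 159.21) / 159.21 = 11.35 / 159.21 = 7.1289%
MRP = 7.68% − 4.24% = 3.44%
CAPM required = R_f + β·MRP = 4.24% + 0.953 × 3.44% = 7.51832%
α = realised − required = 7.1289% − 7.51832% = -0.39%

-0.39%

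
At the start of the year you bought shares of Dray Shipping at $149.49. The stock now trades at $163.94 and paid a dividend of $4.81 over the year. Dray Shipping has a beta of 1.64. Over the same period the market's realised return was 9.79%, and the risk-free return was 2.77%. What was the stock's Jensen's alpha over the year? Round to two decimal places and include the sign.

Realised HPR = (P1 + D1 − P0) / P0 = (163.94 + 4.81 − 149.49) / 149.49 = 19.26 / 149.49 = 12.8838%
MRP = 9.79% − 2.77% = 7.02%
CAPM required = R_f + β·MRP = 2.77% + 1.64 × 7.02% = 14.2828%
α = realised − required = 12.8838% − 14.2828% = -1.40%

-1.40%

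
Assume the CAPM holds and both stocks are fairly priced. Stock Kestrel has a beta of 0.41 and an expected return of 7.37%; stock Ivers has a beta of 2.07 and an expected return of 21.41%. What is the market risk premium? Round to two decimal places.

Both satisfy E(R) = R_f + β·MRP, so the slope of the SML is
MRP = (21.41% − 7.37%) / (2.07 − 0.41) = 14.04% / 1.66 = 8.4578%

8.46%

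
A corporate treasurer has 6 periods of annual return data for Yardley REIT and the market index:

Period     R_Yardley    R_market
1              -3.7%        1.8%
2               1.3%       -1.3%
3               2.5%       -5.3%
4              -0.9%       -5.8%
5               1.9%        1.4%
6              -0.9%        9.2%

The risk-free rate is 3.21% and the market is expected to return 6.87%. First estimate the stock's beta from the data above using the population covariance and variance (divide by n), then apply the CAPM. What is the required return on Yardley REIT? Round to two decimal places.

2.68%

Mean R_i = (-3.7 + 1.3 + 2.5 − 0.9 + 1.9 − 0.9) / 6 = 0.0333%
Mean R_m = (1.8 − 1.3 − 5.3 − 5.8 + 1.4 + 9.2) / 6 = 0.0000%
Σ(R_i − R̄_i)(R_m − R̄_m) = -22.0000  ⇒  Cov = -22.0000 / 6 = -3.6667
Σ(R_m − R̄_m)² = 153.2600  ⇒  Var(R_m) = 153.2600 / 6 = 25.5433
β = Cov / Var(R_m) = -3.6667 / 25.5433 = -0.1435
MRP = 6.87% − 3.21% = 3.66%
E(R) = R_f + β × MRP = 3.21% + -0.1435 × 3.66% = 2.68%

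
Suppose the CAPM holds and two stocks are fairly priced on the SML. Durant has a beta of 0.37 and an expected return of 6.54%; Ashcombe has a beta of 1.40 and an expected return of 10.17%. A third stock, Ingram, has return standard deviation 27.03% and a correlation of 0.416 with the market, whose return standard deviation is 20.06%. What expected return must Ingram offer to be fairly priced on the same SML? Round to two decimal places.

7.21%

MRP = (10.17% − 6.54%) / (1.40 − 0.37) = 3.5243%
R_f = 6.54% − 0.37 × 3.5243% = 5.2360%
β_Ingram = ρ·σ_i/σ_m = 0.416 × 27.03 / 20.06 = 0.5605
E(R_Ingram) = R_f + β × MRP = 5.2360% + 0.5605 × 3.5243% = 7.21%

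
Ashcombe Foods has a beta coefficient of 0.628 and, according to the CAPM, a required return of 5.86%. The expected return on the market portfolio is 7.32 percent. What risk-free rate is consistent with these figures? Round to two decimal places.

E(R) = R_f + β(E(R_m) − R_f) = R_f(1 − β) + β·E(R_m)
5.86% = R_f × (1 − 0.628) + 0.628 × 7.32%
5.86% = R_f × 0.372 + 4.59696%
R_f = (5.86% − 4.59696%) / 0.372 = 3.40%

3.40%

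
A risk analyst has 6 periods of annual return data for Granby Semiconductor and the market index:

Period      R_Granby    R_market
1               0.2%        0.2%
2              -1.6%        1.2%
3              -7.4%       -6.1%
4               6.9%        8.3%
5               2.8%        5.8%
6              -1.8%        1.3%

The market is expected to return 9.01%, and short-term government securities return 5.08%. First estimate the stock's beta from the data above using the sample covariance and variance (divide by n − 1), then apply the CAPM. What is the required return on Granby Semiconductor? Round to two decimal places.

Mean R_i = (0.2 − 1.6 − 7.4 + 6.9 + 2.8 − 1.8) / 6 = -0.1500%
Mean R_m = (0.2 + 1.2 − 6.1 + 8.3 + 5.8 + 1.3) / 6 = 1.7833%
Σ(R_i − R̄_i)(R_m − R̄_m) = 116.0350  ⇒  Cov = 116.0350 / 5 = 23.2070
Σ(R_m − R̄_m)² = 123.8283  ⇒  Var(R_m) = 123.8283 / 5 = 24.7657
β = Cov / Var(R_m) = 23.2070 / 24.7657 = 0.9371
MRP = 9.01% − 5.08% = 3.93%
E(R) = R_f + β × MRP = 5.08% + 0.9371 × 3.93% = 8.76%

8.76%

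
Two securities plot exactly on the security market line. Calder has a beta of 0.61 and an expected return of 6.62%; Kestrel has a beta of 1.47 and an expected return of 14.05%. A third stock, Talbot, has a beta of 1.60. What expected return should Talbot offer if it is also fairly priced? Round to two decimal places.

15.17%

MRP (SML slope) = (14.05% − 6.62%) / (1.47 − 0.61) = 7.43% / 0.86 = 8.6395%
R_f (intercept) = 6.62% − 0.61 × 8.6395% = 1.3499%
E(R_Talbot) = R_f + β × MRP = 1.3499% + 1.60 × 8.6395% = 15.17%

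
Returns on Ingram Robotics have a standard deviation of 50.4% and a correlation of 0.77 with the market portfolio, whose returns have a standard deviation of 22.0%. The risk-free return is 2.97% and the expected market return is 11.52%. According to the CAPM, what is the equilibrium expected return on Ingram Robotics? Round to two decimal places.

18.05%

β = ρ × σ_i / σ_m = 0.77 × 50.4% / 22.0% = 1.7640
MRP = 11.52% − 2.97% = 8.55%
E(R) = 2.97% + 1.7640 × 8.55% = 18.05%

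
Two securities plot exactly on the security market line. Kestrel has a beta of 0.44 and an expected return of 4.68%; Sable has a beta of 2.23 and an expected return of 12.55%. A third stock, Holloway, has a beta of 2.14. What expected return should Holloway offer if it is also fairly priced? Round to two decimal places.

MRP (SML slope) = (12.55% − 4.68%) / (2.23 − 0.44) = 7.87% / 1.79 = 4.3966%
R_f (intercept) = 4.68% − 0.44 × 4.3966% = 2.7455%
E(R_Holloway) = R_f + β × MRP = 2.7455% + 2.14 × 4.3966% = 12.15%

12.15%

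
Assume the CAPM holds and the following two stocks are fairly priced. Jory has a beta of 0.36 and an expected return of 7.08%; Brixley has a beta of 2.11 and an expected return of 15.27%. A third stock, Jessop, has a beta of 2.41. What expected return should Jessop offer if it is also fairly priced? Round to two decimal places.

MRP (SML slope) = (15.27% − 7.08%) / (2.11 − 0.36) = 8.19% / 1.75 = 4.6800%
R_f (intercept) = 7.08% − 0.36 × 4.6800% = 5.3952%
E(R_Jessop) = R_f + β × MRP = 5.3952% + 2.41 × 4.6800% = 16.67%

16.67%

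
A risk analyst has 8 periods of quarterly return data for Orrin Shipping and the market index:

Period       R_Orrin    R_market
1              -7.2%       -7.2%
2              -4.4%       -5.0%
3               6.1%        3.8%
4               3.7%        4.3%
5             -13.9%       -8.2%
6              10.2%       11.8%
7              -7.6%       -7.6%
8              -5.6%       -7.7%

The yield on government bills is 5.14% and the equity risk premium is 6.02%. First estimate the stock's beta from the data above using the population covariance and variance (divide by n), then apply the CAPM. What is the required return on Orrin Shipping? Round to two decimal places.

Mean R_i = (-7.2 − 4.4 + 6.1 + 3.7 − 13.9 + 10.2 − 7.6 − 5.6) / 8 = -2.3375%
Mean R_m = (-7.2 − 5.0 + 3.8 + 4.3 − 8.2 + 11.8 − 7.6 − 7.7) / 8 = -1.9750%
Σ(R_i − R̄_i)(R_m − R̄_m) = 411.2175  ⇒  Cov = 411.2175 / 8 = 51.4022
Σ(R_m − R̄_m)² = 402.0950  ⇒  Var(R_m) = 402.0950 / 8 = 50.2619
β = Cov / Var(R_m) = 51.4022 / 50.2619 = 1.0227
E(R) = R_f + β × MRP = 5.14% + 1.0227 × 6.02% = 11.30%

11.30%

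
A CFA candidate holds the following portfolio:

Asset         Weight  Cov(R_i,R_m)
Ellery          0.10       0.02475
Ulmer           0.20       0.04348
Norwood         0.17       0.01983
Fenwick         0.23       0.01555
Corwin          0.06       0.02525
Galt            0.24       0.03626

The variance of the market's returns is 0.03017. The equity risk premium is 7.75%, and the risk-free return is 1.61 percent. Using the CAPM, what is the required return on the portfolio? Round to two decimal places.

β_Ellery = 0.02475 / 0.03017 = 0.8204
β_Ulmer = 0.04348 / 0.03017 = 1.4412
β_Norwood = 0.01983 / 0.03017 = 0.6573
β_Fenwick = 0.01555 / 0.03017 = 0.5154
β_Corwin = 0.02525 / 0.03017 = 0.8369
β_Galt = 0.03626 / 0.03017 = 1.2019
β_P = Σ w_i β_i = 0.10×0.8204 + 0.20×1.4412 + 0.17×0.6573 + 0.23×0.5154 + 0.06×0.8369 + 0.24×1.2019 = 0.9392
E(R_P) = R_f + β_P × MRP = 1.61% + 0.9392 × 7.75% = 8.89%

8.89%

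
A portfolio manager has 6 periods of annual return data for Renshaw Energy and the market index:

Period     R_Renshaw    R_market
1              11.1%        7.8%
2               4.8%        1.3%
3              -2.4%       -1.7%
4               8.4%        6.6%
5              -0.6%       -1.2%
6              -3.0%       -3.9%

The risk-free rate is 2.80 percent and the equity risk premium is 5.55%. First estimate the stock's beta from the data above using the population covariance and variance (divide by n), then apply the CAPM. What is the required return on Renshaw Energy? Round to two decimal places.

9.59%

Mean R_i = (11.1 + 4.8 − 2.4 + 8.4 − 0.6 − 3.0) / 6 = 3.0500%
Mean R_m = (7.8 + 1.3 − 1.7 + 6.6 − 1.2 − 3.9) / 6 = 1.4833%
Σ(R_i − R̄_i)(R_m − R̄_m) = 137.6150  ⇒  Cov = 137.6150 / 6 = 22.9358
Σ(R_m − R̄_m)² = 112.4283  ⇒  Var(R_m) = 112.4283 / 6 = 18.7381
β = Cov / Var(R_m) = 22.9358 / 18.7381 = 1.2240
E(R) = R_f + β × MRP = 2.80% + 1.2240 × 5.55% = 9.59%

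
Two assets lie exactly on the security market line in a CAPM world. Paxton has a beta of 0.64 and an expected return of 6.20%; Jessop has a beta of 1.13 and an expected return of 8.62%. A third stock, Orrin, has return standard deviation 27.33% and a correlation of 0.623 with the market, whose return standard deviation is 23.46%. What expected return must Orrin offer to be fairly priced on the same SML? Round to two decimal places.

6.62%

MRP = (8.62% − 6.20%) / (1.13 − 0.64) = 4.9388%
R_f = 6.20% − 0.64 × 4.9388% = 3.0392%
β_Orrin = ρ·σ_i/σ_m = 0.623 × 27.33 / 23.46 = 0.7258
E(R_Orrin) = R_f + β × MRP = 3.0392% + 0.7258 × 4.9388% = 6.62%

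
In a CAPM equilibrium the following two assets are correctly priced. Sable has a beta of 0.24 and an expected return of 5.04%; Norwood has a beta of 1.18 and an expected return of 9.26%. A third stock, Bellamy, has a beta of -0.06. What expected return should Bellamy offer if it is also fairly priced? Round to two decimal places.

3.69%

MRP (SML slope) = (9.26% − 5.04%) / (1.18 − 0.24) = 4.22% / 0.94 = 4.4894%
R_f (intercept) = 5.04% − 0.24 × 4.4894% = 3.9625%
E(R_Bellamy) = R_f + β × MRP = 3.9625% + -0.06 × 4.4894% = 3.69%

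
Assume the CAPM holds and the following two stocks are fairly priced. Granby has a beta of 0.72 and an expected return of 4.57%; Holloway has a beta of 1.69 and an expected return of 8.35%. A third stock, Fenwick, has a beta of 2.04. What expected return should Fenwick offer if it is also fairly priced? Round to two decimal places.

9.71%

MRP (SML slope) = (8.35% − 4.57%) / (1.69 − 0.72) = 3.78% / 0.97 = 3.8969%
R_f (intercept) = 4.57% − 0.72 × 3.8969% = 1.7642%
E(R_Fenwick) = R_f + β × MRP = 1.7642% + 2.04 × 3.8969% = 9.71%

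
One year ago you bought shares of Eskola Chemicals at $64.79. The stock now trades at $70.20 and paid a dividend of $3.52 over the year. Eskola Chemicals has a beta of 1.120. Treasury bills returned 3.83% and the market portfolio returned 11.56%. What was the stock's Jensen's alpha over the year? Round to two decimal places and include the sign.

Realised HPR = (P1 + D1 − P0) / P0 = (70.20 + 3.52 − 64.79) / 64.79 = 8.93 / 64.79 = 13.7830%
MRP = 11.56% − 3.83% = 7.73%
CAPM required = R_f + β·MRP = 3.83% + 1.120 × 7.73% = 12.48760%
α = realised − required = 13.7830% − 12.48760% = +1.30%

+1.30%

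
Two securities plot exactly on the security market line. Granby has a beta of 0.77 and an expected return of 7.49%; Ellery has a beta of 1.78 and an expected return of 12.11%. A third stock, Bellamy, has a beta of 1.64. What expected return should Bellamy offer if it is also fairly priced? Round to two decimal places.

MRP (SML slope) = (12.11% − 7.49%) / (1.78 − 0.77) = 4.62% / 1.01 = 4.5743%
R_f (intercept) = 7.49% − 0.77 × 4.5743% = 3.9678%
E(R_Bellamy) = R_f + β × MRP = 3.9678% + 1.64 × 4.5743% = 11.47%

11.47%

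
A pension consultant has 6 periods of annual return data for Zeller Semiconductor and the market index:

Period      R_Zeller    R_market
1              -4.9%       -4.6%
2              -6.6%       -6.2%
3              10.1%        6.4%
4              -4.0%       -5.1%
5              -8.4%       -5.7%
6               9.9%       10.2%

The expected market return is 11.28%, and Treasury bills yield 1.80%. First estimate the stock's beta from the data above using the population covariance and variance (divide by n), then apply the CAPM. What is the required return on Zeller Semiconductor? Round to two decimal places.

12.57%

Mean R_i = (-4.9 − 6.6 + 10.1 − 4.0 − 8.4 + 9.9) / 6 = -0.6500%
Mean R_m = (-4.6 − 6.2 + 6.4 − 5.1 − 5.7 + 10.2) / 6 = -0.8333%
Σ(R_i − R̄_i)(R_m − R̄_m) = 294.1100  ⇒  Cov = 294.1100 / 6 = 49.0183
Σ(R_m − R̄_m)² = 258.9333  ⇒  Var(R_m) = 258.9333 / 6 = 43.1556
β = Cov / Var(R_m) = 49.0183 / 43.1556 = 1.1359
MRP = 11.28% − 1.80% = 9.48%
E(R) = R_f + β × MRP = 1.80% + 1.1359 × 9.48% = 12.57%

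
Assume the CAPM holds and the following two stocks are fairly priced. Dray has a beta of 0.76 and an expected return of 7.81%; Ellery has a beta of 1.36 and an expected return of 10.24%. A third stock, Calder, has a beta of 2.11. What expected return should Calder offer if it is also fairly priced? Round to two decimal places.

MRP (SML slope) = (10.24% − 7.81%) / (1.36 − 0.76) = 2.43% / 0.60 = 4.0500%
R_f (intercept) = 7.81% − 0.76 × 4.0500% = 4.7320%
E(R_Calder) = R_f + β × MRP = 4.7320% + 2.11 × 4.0500% = 13.28%

13.28%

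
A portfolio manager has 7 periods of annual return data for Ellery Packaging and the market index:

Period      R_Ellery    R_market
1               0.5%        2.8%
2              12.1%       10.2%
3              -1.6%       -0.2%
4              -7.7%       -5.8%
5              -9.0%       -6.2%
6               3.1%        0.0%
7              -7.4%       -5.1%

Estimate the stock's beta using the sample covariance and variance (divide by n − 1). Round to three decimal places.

Mean R_i = (0.5 + 12.1 − 1.6 − 7.7 − 9.0 + 3.1 − 7.4) / 7 = -1.4286%
Mean R_m = (2.8 + 10.2 − 0.2 − 5.8 − 6.2 + 0.0 − 5.1) / 7 = -0.6143%
Σ(R_i − R̄_i)(R_m − R̄_m) = 257.1971  ⇒  Cov = 257.1971 / 6 = 42.8662
Σ(R_m − R̄_m)² = 207.3686  ⇒  Var(R_m) = 207.3686 / 6 = 34.5614
β = Cov / Var(R_m) = 42.8662 / 34.5614 = 1.2403

1.240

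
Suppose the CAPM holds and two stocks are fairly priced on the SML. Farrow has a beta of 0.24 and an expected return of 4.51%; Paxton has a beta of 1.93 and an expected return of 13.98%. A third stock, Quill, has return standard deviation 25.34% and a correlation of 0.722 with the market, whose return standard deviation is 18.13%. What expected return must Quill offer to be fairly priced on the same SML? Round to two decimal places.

MRP = (13.98% − 4.51%) / (1.93 − 0.24) = 5.6036%
R_f = 4.51% − 0.24 × 5.6036% = 3.1651%
β_Quill = ρ·σ_i/σ_m = 0.722 × 25.34 / 18.13 = 1.0091
E(R_Quill) = R_f + β × MRP = 3.1651% + 1.0091 × 5.6036% = 8.82%

8.82%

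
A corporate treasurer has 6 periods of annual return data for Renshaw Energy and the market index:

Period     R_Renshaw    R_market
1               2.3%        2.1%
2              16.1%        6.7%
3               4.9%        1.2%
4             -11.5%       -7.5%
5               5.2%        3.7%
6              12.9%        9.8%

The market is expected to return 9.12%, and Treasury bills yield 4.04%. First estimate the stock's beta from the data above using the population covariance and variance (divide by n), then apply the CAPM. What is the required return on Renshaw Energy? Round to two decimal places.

11.94%

Mean R_i = (2.3 + 16.1 + 4.9 − 11.5 + 5.2 + 12.9) / 6 = 4.9833%
Mean R_m = (2.1 + 6.7 + 1.2 − 7.5 + 3.7 + 9.8) / 6 = 2.6667%
Σ(R_i − R̄_i)(R_m − R̄_m) = 270.7567  ⇒  Cov = 270.7567 / 6 = 45.1261
Σ(R_m − R̄_m)² = 174.0533  ⇒  Var(R_m) = 174.0533 / 6 = 29.0089
β = Cov / Var(R_m) = 45.1261 / 29.0089 = 1.5556
MRP = 9.12% − 4.04% = 5.08%
E(R) = R_f + β × MRP = 4.04% + 1.5556 × 5.08% = 11.94%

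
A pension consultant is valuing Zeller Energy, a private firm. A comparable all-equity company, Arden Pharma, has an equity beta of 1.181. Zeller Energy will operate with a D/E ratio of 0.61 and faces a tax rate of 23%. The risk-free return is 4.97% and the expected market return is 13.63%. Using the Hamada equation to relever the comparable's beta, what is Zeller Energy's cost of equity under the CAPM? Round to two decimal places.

20.00%

β_L = β_U × [1 + (1 − t)(D/E)] = 1.181 × [1 + (1 − 0.23) × 0.61]
    = 1.181 × [1 + 0.77 × 0.61] = 1.181 × 1.4697 = 1.7357
MRP = 13.63% − 4.97% = 8.66%
E(R) = R_f + β_L × MRP = 4.97% + 1.7357 × 8.66% = 20.00%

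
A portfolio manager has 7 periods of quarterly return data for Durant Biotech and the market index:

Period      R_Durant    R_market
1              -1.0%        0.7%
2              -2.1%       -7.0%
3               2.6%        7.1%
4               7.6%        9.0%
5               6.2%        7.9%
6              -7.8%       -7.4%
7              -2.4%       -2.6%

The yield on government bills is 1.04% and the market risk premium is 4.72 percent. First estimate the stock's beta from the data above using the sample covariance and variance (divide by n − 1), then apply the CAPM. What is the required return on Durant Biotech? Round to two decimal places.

Mean R_i = (-1.0 − 2.1 + 2.6 + 7.6 + 6.2 − 7.8 − 2.4) / 7 = 0.4429%
Mean R_m = (0.7 − 7.0 + 7.1 + 9.0 + 7.9 − 7.4 − 2.6) / 7 = 1.1000%
Σ(R_i − R̄_i)(R_m − R̄_m) = 210.3900  ⇒  Cov = 210.3900 / 6 = 35.0650
Σ(R_m − R̄_m)² = 296.3600  ⇒  Var(R_m) = 296.3600 / 6 = 49.3933
β = Cov / Var(R_m) = 35.0650 / 49.3933 = 0.7099
E(R) = R_f + β × MRP = 1.04% + 0.7099 × 4.72% = 4.39%

4.39%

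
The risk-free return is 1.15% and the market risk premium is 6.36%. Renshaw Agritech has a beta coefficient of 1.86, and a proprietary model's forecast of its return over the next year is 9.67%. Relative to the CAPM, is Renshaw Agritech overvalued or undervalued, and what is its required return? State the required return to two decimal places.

Required return = R_f + β·MRP = 1.15% + 1.86 × 6.36% = 12.98%
Forecast 9.67% < required 12.98% → the stock plots below the SML → overvalued.

Overvalued; required return 12.98%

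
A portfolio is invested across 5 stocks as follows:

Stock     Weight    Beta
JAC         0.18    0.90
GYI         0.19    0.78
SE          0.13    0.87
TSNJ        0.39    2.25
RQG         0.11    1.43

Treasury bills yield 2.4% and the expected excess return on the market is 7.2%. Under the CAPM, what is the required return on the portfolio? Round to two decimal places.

12.90%

β_P = Σ w_i β_i = 0.18×0.90 + 0.19×0.78 + 0.13×0.87 + 0.39×2.25 + 0.11×1.43 = 1.4581
E(R_P) = R_f + β_P × MRP = 2.4% + 1.4581 × 7.2% = 12.90%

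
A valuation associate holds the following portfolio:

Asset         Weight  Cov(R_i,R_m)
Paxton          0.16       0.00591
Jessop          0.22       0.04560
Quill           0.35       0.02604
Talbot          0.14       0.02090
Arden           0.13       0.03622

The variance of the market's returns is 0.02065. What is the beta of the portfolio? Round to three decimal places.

1.343

β_Paxton = 0.00591 / 0.02065 = 0.2862
β_Jessop = 0.04560 / 0.02065 = 2.2082
β_Quill = 0.02604 / 0.02065 = 1.2610
β_Talbot = 0.02090 / 0.02065 = 1.0121
β_Arden = 0.03622 / 0.02065 = 1.7540
β_P = Σ w_i β_i = 0.16×0.2862 + 0.22×2.2082 + 0.35×1.2610 + 0.14×1.0121 + 0.13×1.7540 = 1.3427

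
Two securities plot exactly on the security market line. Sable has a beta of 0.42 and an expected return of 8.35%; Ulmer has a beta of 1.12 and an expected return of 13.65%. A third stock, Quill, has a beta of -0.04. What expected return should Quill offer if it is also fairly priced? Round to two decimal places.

4.87%

MRP (SML slope) = (13.65% − 8.35%) / (1.12 − 0.42) = 5.30% / 0.70 = 7.5714%
R_f (intercept) = 8.35% − 0.42 × 7.5714% = 5.1700%
E(R_Quill) = R_f + β × MRP = 5.1700% + -0.04 × 7.5714% = 4.87%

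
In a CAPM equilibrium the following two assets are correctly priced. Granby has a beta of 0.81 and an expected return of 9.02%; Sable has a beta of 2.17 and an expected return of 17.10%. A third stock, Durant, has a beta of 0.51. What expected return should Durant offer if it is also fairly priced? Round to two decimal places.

7.24%

MRP (SML slope) = (17.10% − 9.02%) / (2.17 − 0.81) = 8.08% / 1.36 = 5.9412%
R_f (intercept) = 9.02% − 0.81 × 5.9412% = 4.2076%
E(R_Durant) = R_f + β × MRP = 4.2076% + 0.51 × 5.9412% = 7.24%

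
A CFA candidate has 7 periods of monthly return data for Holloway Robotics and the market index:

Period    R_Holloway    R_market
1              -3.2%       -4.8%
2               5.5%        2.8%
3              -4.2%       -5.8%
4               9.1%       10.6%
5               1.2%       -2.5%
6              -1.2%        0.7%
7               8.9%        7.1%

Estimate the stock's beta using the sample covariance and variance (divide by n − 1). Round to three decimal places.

Mean R_i = (-3.2 + 5.5 − 4.2 + 9.1 + 1.2 − 1.2 + 8.9) / 7 = 2.3000%
Mean R_m = (-4.8 + 2.8 − 5.8 + 10.6 − 2.5 + 0.7 + 7.1) / 7 = 1.1571%
Σ(R_i − R̄_i)(R_m − R̄_m) = 192.3000  ⇒  Cov = 192.3000 / 6 = 32.0500
Σ(R_m − R̄_m)² = 224.6571  ⇒  Var(R_m) = 224.6571 / 6 = 37.4429
β = Cov / Var(R_m) = 32.0500 / 37.4429 = 0.8560

0.856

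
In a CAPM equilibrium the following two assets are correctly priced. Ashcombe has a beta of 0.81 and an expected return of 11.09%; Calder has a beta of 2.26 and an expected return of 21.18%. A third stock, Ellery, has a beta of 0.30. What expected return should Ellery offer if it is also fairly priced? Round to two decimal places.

MRP (SML slope) = (21.18% − 11.09%) / (2.26 − 0.81) = 10.09% / 1.45 = 6.9586%
R_f (intercept) = 11.09% − 0.81 × 6.9586% = 5.4535%
E(R_Ellery) = R_f + β × MRP = 5.4535% + 0.30 × 6.9586% = 7.54%

7.54%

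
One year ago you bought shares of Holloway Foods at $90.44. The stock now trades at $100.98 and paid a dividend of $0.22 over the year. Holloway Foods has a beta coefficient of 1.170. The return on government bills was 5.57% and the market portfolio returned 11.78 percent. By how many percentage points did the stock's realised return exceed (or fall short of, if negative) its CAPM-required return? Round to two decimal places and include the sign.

-0.94%

Realised HPR = (P1 + D1 − P0) / P0 = (100.98 + 0.22 − 90.44) / 90.44 = 10.76 / 90.44 = 11.8974%
MRP = 11.78% − 5.57% = 6.21%
CAPM required = R_f + β·MRP = 5.57% + 1.170 × 6.21% = 12.83570%
α = realised − required = 11.8974% − 12.83570% = -0.94%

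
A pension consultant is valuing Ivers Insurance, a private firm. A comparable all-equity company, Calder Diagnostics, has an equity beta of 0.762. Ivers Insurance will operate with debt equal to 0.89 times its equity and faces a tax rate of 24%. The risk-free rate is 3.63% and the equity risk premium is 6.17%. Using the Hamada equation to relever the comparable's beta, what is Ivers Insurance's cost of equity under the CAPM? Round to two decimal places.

β_L = β_U × [1 + (1 − t)(D/E)] = 0.762 × [1 + (1 − 0.24) × 0.89]
    = 0.762 × [1 + 0.76 × 0.89] = 0.762 × 1.6764 = 1.2774
E(R) = R_f + β_L × MRP = 3.63% + 1.2774 × 6.17% = 11.51%

11.51%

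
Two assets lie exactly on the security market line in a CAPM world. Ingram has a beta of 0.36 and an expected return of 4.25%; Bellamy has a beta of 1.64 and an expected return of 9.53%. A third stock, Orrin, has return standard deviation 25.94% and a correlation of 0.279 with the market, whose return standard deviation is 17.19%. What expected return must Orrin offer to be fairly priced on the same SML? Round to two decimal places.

MRP = (9.53% − 4.25%) / (1.64 − 0.36) = 4.1250%
R_f = 4.25% − 0.36 × 4.1250% = 2.7650%
β_Orrin = ρ·σ_i/σ_m = 0.279 × 25.94 / 17.19 = 0.4210
E(R_Orrin) = R_f + β × MRP = 2.7650% + 0.4210 × 4.1250% = 4.50%

4.50%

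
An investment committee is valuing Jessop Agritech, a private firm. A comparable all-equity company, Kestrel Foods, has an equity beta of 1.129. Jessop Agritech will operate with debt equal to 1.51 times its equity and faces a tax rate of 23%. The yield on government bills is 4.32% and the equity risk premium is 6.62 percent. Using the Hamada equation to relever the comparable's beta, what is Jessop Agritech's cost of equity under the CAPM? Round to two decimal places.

20.48%

β_L = β_U × [1 + (1 − t)(D/E)] = 1.129 × [1 + (1 − 0.23) × 1.51]
    = 1.129 × [1 + 0.77 × 1.51] = 1.129 × 2.1627 = 2.4417
E(R) = R_f + β_L × MRP = 4.32% + 2.4417 × 6.62% = 20.48%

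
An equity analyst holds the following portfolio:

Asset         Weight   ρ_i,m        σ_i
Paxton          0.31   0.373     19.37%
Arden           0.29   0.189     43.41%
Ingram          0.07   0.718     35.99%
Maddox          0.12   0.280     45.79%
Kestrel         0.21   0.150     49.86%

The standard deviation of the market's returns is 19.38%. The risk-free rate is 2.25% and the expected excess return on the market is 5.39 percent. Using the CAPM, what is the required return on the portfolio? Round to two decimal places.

4.90%

β_Paxton = 0.373 × 19.37% / 19.38% = 0.3728
β_Arden = 0.189 × 43.41% / 19.38% = 0.4233
β_Ingram = 0.718 × 35.99% / 19.38% = 1.3334
β_Maddox = 0.280 × 45.79% / 19.38% = 0.6616
β_Kestrel = 0.150 × 49.86% / 19.38% = 0.3859
β_P = Σ w_i β_i = 0.31×0.3728 + 0.29×0.4233 + 0.07×1.3334 + 0.12×0.6616 + 0.21×0.3859 = 0.4921
E(R_P) = R_f + β_P × MRP = 2.25% + 0.4921 × 5.39% = 4.90%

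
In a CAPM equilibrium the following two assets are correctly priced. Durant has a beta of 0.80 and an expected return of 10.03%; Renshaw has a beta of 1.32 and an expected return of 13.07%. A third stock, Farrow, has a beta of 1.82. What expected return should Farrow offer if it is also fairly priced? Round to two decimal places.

MRP (SML slope) = (13.07% − 10.03%) / (1.32 − 0.80) = 3.04% / 0.52 = 5.8462%
R_f (intercept) = 10.03% − 0.80 × 5.8462% = 5.3530%
E(R_Farrow) = R_f + β × MRP = 5.3530% + 1.82 × 5.8462% = 15.99%

15.99%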